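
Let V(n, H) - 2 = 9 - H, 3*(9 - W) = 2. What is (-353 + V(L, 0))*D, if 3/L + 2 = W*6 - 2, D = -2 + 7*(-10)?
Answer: 24624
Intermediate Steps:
D = -72 (D = -2 - 70 = -72)
W = 25/3 (W = 9 - ⅓*2 = 9 - ⅔ = 25/3 ≈ 8.3333)
L = 3/46 (L = 3/(-2 + ((25/3)*6 - 2)) = 3/(-2 + (50 - 2)) = 3/(-2 + 48) = 3/46 ≈ 0.065217)
V(n, H) = 11 - H (V(n, H) = 2 + (9 - H) = 11 - H)
(-353 + V(L, 0))*D = (-353 + (11 - 1*0))*(-72) = (-353 + (11 + 0))*(-72) = (-353 + 11)*(-72) = -342*(-72) = 24624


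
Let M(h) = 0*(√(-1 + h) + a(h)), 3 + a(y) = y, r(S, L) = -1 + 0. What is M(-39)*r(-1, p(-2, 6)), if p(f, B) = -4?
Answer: 0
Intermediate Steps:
r(S, L) = -1
a(y) = -3 + y
M(h) = 0 (M(h) = 0*(√(-1 + h) + (-3 + h)) = 0*(-3 + h + √(-1 + h)) = 0)
M(-39)*r(-1, p(-2, 6)) = 0*(-1) = 0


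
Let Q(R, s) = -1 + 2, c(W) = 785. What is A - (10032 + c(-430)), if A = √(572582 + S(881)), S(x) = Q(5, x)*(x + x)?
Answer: -10817 + 6*√15954 ≈ -10059.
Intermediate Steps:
Q(R, s) = 1
S(x) = 2*x (S(x) = 1*(x + x) = 1*(2*x) = 2*x)
A = 6*√15954 (A = √(572582 + 2*881) = √(572582 + 1762) = √574344 = 6*√15954 ≈ 757.85)
A - (10032 + c(-430)) = 6*√15954 - (10032 + 785) = 6*√15954 - 1*10817 = 6*√15954 - 10817 = -10817 + 6*√15954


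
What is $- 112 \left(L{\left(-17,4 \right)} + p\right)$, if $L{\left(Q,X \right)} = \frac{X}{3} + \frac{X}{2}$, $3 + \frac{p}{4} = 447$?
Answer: $- \frac{597856}{3} \approx -1.9929 \cdot 10^{5}$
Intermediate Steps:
$p = 1776$ ($p = -12 + 4 \cdot 447 = -12 + 1788 = 1776$)
$L{\left(Q,X \right)} = \frac{5 X}{6}$ ($L{\left(Q,X \right)} = X \frac{1}{3} + X \frac{1}{2} = \frac{X}{3} + \frac{X}{2} = \frac{5 X}{6}$)
$- 112 \left(L{\left(-17,4 \right)} + p\right) = - 112 \left(\frac{5}{6} \cdot 4 + 1776\right) = - 112 \left(\frac{10}{3} + 1776\right) = \left(-112\right) \frac{5338}{3} = - \frac{597856}{3}$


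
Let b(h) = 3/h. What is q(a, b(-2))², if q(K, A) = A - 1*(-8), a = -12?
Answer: 169/4 ≈ 42.250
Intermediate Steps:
q(K, A) = 8 + A (q(K, A) = A + 8 = 8 + A)
q(a, b(-2))² = (8 + 3/(-2))² = (8 + 3*(-½))² = (8 - 3/2)² = (13/2)² = 169/4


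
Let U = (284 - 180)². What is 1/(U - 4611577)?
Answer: -1/4600761 ≈ -2.1736e-7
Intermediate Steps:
U = 10816 (U = 104² = 10816)
1/(U - 4611577) = 1/(10816 - 4611577) = 1/(-4600761) = -1/4600761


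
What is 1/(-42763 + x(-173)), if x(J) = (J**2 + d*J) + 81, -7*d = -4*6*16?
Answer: -7/155703 ≈ -4.4957e-5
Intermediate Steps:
d = 384/7 (d = -(-4*6)*16/7 = -(-24)*16/7 = -1/7*(-384) = 384/7 ≈ 54.857)
x(J) = 81 + J**2 + 384*J/7 (x(J) = (J**2 + 384*J/7) + 81 = 81 + J**2 + 384*J/7)
1/(-42763 + x(-173)) = 1/(-42763 + (81 + (-173)**2 + (384/7)*(-173))) = 1/(-42763 + (81 + 29929 - 66432/7)) = 1/(-42763 + 143638/7) = 1/(-155703/7) = -7/155703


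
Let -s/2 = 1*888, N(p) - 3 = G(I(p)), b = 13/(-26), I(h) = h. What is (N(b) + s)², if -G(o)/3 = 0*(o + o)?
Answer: 3143529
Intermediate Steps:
G(o) = 0 (G(o) = -0*(o + o) = -0*2*o = -3*0 = 0)
b = -½ (b = 13*(-1/26) = -½ ≈ -0.50000)
N(p) = 3 (N(p) = 3 + 0 = 3)
s = -1776 (s = -2*888 = -1776)
(N(b) + s)² = (3 - 1776)² = (-1773)² = 3143529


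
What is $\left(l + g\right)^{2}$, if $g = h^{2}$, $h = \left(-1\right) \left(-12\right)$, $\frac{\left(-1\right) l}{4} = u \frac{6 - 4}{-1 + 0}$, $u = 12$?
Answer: $57600$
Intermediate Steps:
$l = 96$ ($l = - 4 \cdot 12 \frac{6 - 4}{-1 + 0} = - 4 \cdot 12 \frac{2}{-1} = - 4 \cdot 12 \cdot 2 \left(-1\right) = - 4 \cdot 12 \left(-2\right) = \left(-4\right) \left(-24\right) = 96$)
$h = 12$
$g = 144$ ($g = 12^{2} = 144$)
$\left(l + g\right)^{2} = \left(96 + 144\right)^{2} = 240^{2} = 57600$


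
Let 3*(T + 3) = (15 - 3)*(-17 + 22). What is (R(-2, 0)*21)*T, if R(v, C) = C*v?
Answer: 0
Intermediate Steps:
T = 17 (T = -3 + ((15 - 3)*(-17 + 22))/3 = -3 + (12*5)/3 = -3 + (⅓)*60 = -3 + 20 = 17)
(R(-2, 0)*21)*T = ((0*(-2))*21)*17 = (0*21)*17 = 0*17 = 0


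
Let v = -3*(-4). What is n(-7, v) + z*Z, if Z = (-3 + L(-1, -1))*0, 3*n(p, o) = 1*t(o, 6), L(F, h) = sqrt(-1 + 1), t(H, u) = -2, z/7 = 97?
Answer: -2/3 ≈ -0.66667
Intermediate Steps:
z = 679 (z = 7*97 = 679)
v = 12
L(F, h) = 0 (L(F, h) = sqrt(0) = 0)
n(p, o) = -2/3 (n(p, o) = (1*(-2))/3 = (1/3)*(-2) = -2/3)
Z = 0 (Z = (-3 + 0)*0 = -3*0 = 0)
n(-7, v) + z*Z = -2/3 + 679*0 = -2/3 + 0 = -2/3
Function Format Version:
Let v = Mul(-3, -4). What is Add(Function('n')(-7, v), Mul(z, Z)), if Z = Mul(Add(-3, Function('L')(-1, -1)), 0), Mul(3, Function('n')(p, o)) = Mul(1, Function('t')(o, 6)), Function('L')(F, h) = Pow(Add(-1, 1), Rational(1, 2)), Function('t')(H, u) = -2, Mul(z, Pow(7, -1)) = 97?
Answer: Rational(-2, 3) ≈ -0.66667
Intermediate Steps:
z = 679 (z = Mul(7, 97) = 679)
v = 12
Function('L')(F, h) = 0 (Function('L')(F, h) = Pow(0, Rational(1, 2)) = 0)
Function('n')(p, o) = Rational(-2, 3) (Function('n')(p, o) = Mul(Rational(1, 3), Mul(1, -2)) = Mul(Rational(1, 3), -2) = Rational(-2, 3))
Z = 0 (Z = Mul(Add(-3, 0), 0) = Mul(-3, 0) = 0)
Add(Function('n')(-7, v), Mul(z, Z)) = Add(Rational(-2, 3), Mul(679, 0)) = Add(Rational(-2, 3), 0) = Rational(-2, 3)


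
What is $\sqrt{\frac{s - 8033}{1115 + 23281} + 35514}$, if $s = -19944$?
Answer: $\frac{\sqrt{5284000187133}}{12198} \approx 188.45$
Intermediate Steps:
$\sqrt{\frac{s - 8033}{1115 + 23281} + 35514} = \sqrt{\frac{-19944 - 8033}{1115 + 23281} + 35514} = \sqrt{- \frac{27977}{24396} + 35514} = \sqrt{\frac{866371567}{24396}} = \frac{\sqrt{5284000187133}}{12198}$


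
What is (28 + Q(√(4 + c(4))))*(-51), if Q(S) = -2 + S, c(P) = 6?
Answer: -1326 - 51*√10 ≈ -1487.3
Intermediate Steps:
(28 + Q(√(4 + c(4))))*(-51) = (28 + (-2 + √(4 + 6)))*(-51) = (28 + (-2 + √10))*(-51) = (26 + √10)*(-51) = -1326 - 51*√10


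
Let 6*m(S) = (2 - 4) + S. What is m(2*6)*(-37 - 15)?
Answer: -260/3 ≈ -86.667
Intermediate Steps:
m(S) = -⅓ + S/6 (m(S) = ((2 - 4) + S)/6 = (-2 + S)/6 = -⅓ + S/6)
m(2*6)*(-37 - 15) = (-⅓ + (2*6)/6)*(-37 - 15) = (-⅓ + (⅙)*12)*(-52) = (-⅓ + 2)*(-52) = (5/3)*(-52) = -260/3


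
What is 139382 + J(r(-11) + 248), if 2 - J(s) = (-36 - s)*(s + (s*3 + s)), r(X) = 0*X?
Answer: 491544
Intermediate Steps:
r(X) = 0
J(s) = 2 - 5*s*(-36 - s) (J(s) = 2 - (-36 - s)*(s + (s*3 + s)) = 2 - (-36 - s)*(s + (3*s + s)) = 2 - (-36 - s)*(s + 4*s) = 2 - (-36 - s)*5*s = 2 - 5*s*(-36 - s))
139382 + J(r(-11) + 248) = 139382 + (2 + 5*(0 + 248)² + 180*(0 + 248)) = 139382 + (2 + 5*248² + 180*248) = 139382 + (2 + 5*61504 + 44640) = 139382 + (2 + 307520 + 44640) = 139382 + 352162 = 491544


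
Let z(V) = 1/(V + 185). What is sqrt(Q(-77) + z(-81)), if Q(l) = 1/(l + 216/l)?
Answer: 9*I*sqrt(3674710)/319540 ≈ 0.053992*I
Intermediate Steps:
z(V) = 1/(185 + V)
sqrt(Q(-77) + z(-81)) = sqrt(-77/(216 + (-77)**2) + 1/(185 - 81)) = sqrt(-77/(216 + 5929) + 1/104) = sqrt(-77/6145 + 1/104) = sqrt(-1863/639080) = 9*I*sqrt(3674710)/319540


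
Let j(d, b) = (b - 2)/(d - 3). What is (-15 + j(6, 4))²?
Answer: 1849/9 ≈ 205.44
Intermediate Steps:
j(d, b) = (-2 + b)/(-3 + d)
(-15 + j(6, 4))² = (-15 + (-2 + 4)/(-3 + 6))² = (-15 + 2/3)² = (-15 + (⅓)*2)² = (-15 + ⅔)² = (-43/3)² = 1849/9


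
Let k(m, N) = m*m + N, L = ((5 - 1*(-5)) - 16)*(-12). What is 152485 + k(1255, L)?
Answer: 1727582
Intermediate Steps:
L = 72 (L = ((5 + 5) - 16)*(-12) = (10 - 16)*(-12) = -6*(-12) = 72)
k(m, N) = N + m² (k(m, N) = m² + N = N + m²)
152485 + k(1255, L) = 152485 + (72 + 1255²) = 152485 + (72 + 1575025) = 152485 + 1575097 = 1727582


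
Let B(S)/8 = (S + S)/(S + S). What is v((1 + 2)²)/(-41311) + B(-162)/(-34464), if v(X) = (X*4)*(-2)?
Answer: 268865/177967788 ≈ 0.0015108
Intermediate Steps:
v(X) = -8*X (v(X) = (4*X)*(-2) = -8*X)
B(S) = 8 (B(S) = 8*((S + S)/(S + S)) = 8*((2*S)/((2*S))) = 8*((1/(2*S))*(2*S)) = 8*1 = 8)
v((1 + 2)²)/(-41311) + B(-162)/(-34464) = -8*(1 + 2)²/(-41311) + 8/(-34464) = -8*3²*(-1/41311) + 8*(-1/34464) = -8*9*(-1/41311) - 1/4308 = -72*(-1/41311) - 1/4308 = 72/41311 - 1/4308 = 268865/177967788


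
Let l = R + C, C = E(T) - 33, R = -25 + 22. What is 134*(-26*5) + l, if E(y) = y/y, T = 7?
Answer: -17455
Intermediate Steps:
E(y) = 1
R = -3
C = -32 (C = 1 - 33 = -32)
l = -35 (l = -3 - 32 = -35)
134*(-26*5) + l = 134*(-26*5) - 35 = 134*(-130) - 35 = -17420 - 35 = -17455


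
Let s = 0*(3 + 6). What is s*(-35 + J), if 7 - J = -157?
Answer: 0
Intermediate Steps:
J = 164 (J = 7 - 1*(-157) = 7 + 157 = 164)
s = 0 (s = 0*9 = 0)
s*(-35 + J) = 0*(-35 + 164) = 0*129 = 0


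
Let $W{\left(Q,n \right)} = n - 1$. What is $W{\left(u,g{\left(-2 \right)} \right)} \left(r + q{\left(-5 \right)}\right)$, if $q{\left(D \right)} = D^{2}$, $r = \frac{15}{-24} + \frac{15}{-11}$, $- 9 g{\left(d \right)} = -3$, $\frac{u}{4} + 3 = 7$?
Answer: $- \frac{675}{44} \approx -15.341$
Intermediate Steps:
$u = 16$ ($u = -12 + 4 \cdot 7 = -12 + 28 = 16$)
$g{\left(d \right)} = \frac{1}{3}$ ($g{\left(d \right)} = \left(- \frac{1}{9}\right) \left(-3\right) = \frac{1}{3}$)
$r = - \frac{175}{88}$ ($r = 15 \left(- \frac{1}{24}\right) + 15 \left(- \frac{1}{11}\right) = - \frac{5}{8} - \frac{15}{11} = - \frac{175}{88} \approx -1.9886$)
$W{\left(Q,n \right)} = -1 + n$
$W{\left(u,g{\left(-2 \right)} \right)} \left(r + q{\left(-5 \right)}\right) = \left(-1 + \frac{1}{3}\right) \left(- \frac{175}{88} + \left(-5\right)^{2}\right) = - \frac{2 \left(- \frac{175}{88} + 25\right)}{3} = \left(- \frac{2}{3}\right) \frac{2025}{88} = - \frac{675}{44}$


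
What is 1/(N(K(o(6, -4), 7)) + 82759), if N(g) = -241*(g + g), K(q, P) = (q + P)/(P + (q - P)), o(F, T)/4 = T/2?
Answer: 4/330795 ≈ 1.2092e-5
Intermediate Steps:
o(F, T) = 2*T (o(F, T) = 4*(T/2) = 2*T)
K(q, P) = (P + q)/q
N(g) = -482*g
1/(N(K(o(6, -4), 7)) + 82759) = 1/(-482*(7 + 2*(-4))/(2*(-4)) + 82759) = 1/(-482*(7 - 8)/(-8) + 82759) = 1/(-(-241)*(-1)/4 + 82759) = 1/(-482*1/8 + 82759) = 1/(-241/4 + 82759) = 1/(330795/4) = 4/330795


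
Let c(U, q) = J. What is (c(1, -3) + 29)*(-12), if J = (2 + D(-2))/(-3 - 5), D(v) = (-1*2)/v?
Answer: -687/2 ≈ -343.50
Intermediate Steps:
D(v) = -2/v
J = -3/8 (J = (2 - 2/(-2))/(-3 - 5) = (2 - 2*(-1/2))/(-8) = (2 + 1)*(-1/8) = 3*(-1/8) = -3/8 ≈ -0.37500)
c(U, q) = -3/8
(c(1, -3) + 29)*(-12) = (-3/8 + 29)*(-12) = (229/8)*(-12) = -687/2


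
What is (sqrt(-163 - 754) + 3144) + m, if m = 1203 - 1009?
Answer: 3338 + I*sqrt(917) ≈ 3338.0 + 30.282*I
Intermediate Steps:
m = 194
(sqrt(-163 - 754) + 3144) + m = (sqrt(-163 - 754) + 3144) + 194 = (sqrt(-917) + 3144) + 194 = (I*sqrt(917) + 3144) + 194 = (3144 + I*sqrt(917)) + 194 = 3338 + I*sqrt(917)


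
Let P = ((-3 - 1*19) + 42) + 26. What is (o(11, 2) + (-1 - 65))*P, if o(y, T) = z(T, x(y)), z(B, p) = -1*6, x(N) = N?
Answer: -3312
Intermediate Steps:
z(B, p) = -6
o(y, T) = -6
P = 46 (P = ((-3 - 19) + 42) + 26 = (-22 + 42) + 26 = 20 + 26 = 46)
(o(11, 2) + (-1 - 65))*P = (-6 + (-1 - 65))*46 = (-6 - 66)*46 = -72*46 = -3312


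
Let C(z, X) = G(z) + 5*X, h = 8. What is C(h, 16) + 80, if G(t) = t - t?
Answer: 160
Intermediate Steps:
G(t) = 0
C(z, X) = 5*X (C(z, X) = 0 + 5*X = 5*X)
C(h, 16) + 80 = 5*16 + 80 = 80 + 80 = 160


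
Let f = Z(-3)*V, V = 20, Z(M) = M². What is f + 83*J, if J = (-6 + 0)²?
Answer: 3168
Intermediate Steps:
J = 36 (J = (-6)² = 36)
f = 180 (f = (-3)²*20 = 9*20 = 180)
f + 83*J = 180 + 83*36 = 180 + 2988 = 3168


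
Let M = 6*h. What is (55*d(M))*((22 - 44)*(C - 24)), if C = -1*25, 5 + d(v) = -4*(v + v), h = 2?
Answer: -5988290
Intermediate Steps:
M = 12 (M = 6*2 = 12)
d(v) = -5 - 8*v (d(v) = -5 - 4*(v + v) = -5 - 8*v)
C = -25
(55*d(M))*((22 - 44)*(C - 24)) = (55*(-5 - 8*12))*((22 - 44)*(-25 - 24)) = (55*(-5 - 96))*(-22*(-49)) = (55*(-101))*1078 = -5555*1078 = -5988290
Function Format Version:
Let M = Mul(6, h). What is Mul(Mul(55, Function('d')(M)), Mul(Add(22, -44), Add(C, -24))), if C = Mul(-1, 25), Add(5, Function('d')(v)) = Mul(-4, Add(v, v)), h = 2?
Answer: -5988290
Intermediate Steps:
M = 12 (M = Mul(6, 2) = 12)
Function('d')(v) = Add(-5, Mul(-8, v)) (Function('d')(v) = Add(-5, Mul(-4, Add(v, v))) = Add(-5, Mul(-4, Mul(2, v))) = Add(-5, Mul(-8, v)))
C = -25
Mul(Mul(55, Function('d')(M)), Mul(Add(22, -44), Add(C, -24))) = Mul(Mul(55, Add(-5, Mul(-8, 12))), Mul(Add(22, -44), Add(-25, -24))) = Mul(Mul(55, Add(-5, -96)), Mul(-22, -49)) = Mul(Mul(55, -101), 1078) = Mul(-5555, 1078) = -5988290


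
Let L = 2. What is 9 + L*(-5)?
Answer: -1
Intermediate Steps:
9 + L*(-5) = 9 + 2*(-5) = 9 - 10 = -1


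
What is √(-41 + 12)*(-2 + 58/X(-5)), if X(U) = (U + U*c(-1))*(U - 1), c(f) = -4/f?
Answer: -121*I*√29/75 ≈ -8.6881*I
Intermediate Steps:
X(U) = 5*U*(-1 + U) (X(U) = (U + U*(-4/(-1)))*(U - 1) = (U + U*(-4*(-1)))*(-1 + U) = (U + U*4)*(-1 + U) = (U + 4*U)*(-1 + U) = (5*U)*(-1 + U) = 5*U*(-1 + U))
√(-41 + 12)*(-2 + 58/X(-5)) = √(-41 + 12)*(-2 + 58/((5*(-5)*(-1 - 5)))) = √(-29)*(-2 + 58/((5*(-5)*(-6)))) = (I*√29)*(-2 + 58/150) = (I*√29)*(-2 + 58*(1/150)) = (I*√29)*(-2 + 29/75) = (I*√29)*(-121/75) = -121*I*√29/75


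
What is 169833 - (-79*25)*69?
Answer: 306108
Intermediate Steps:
169833 - (-79*25)*69 = 169833 - (-1975)*69 = 169833 - 1*(-136275) = 169833 + 136275 = 306108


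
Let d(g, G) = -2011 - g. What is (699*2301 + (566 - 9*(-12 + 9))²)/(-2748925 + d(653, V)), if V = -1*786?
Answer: -1960048/2751589 ≈ -0.71233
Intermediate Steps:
V = -786
(699*2301 + (566 - 9*(-12 + 9))²)/(-2748925 + d(653, V)) = (699*2301 + (566 - 9*(-12 + 9))²)/(-2748925 + (-2011 - 1*653)) = (1608399 + (566 - 9*(-3))²)/(-2748925 + (-2011 - 653)) = (1608399 + (566 + 27)²)/(-2748925 - 2664) = (1608399 + 593²)/(-2751589) = (1608399 + 351649)*(-1/2751589) = 1960048*(-1/2751589) = -1960048/2751589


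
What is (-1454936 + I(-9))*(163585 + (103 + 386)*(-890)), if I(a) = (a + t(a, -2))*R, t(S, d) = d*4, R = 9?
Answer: 395238549625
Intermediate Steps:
t(S, d) = 4*d
I(a) = -72 + 9*a (I(a) = (a + 4*(-2))*9 = (a - 8)*9 = (-8 + a)*9 = -72 + 9*a)
(-1454936 + I(-9))*(163585 + (103 + 386)*(-890)) = (-1454936 + (-72 + 9*(-9)))*(163585 + (103 + 386)*(-890)) = (-1454936 + (-72 - 81))*(163585 + 489*(-890)) = (-1454936 - 153)*(163585 - 435210) = -1455089*(-271625) = 395238549625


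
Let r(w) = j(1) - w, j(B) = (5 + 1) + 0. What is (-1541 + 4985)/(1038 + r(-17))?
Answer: 3444/1061 ≈ 3.2460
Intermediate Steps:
j(B) = 6 (j(B) = 6 + 0 = 6)
r(w) = 6 - w
(-1541 + 4985)/(1038 + r(-17)) = (-1541 + 4985)/(1038 + (6 - 1*(-17))) = 3444/(1038 + (6 + 17)) = 3444/(1038 + 23) = 3444/1061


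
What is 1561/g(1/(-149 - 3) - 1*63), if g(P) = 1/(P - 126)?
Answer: -44845969/152 ≈ -2.9504e+5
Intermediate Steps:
g(P) = 1/(-126 + P)
1561/g(1/(-149 - 3) - 1*63) = 1561/(1/(-126 + (1/(-149 - 3) - 1*63))) = 1561/(1/(-126 + (1/(-152) - 63))) = 1561/(1/(-126 + (-1/152 - 63))) = 1561/(1/(-126 - 9577/152)) = 1561/(1/(-28729/152)) = 1561/(-152/28729) = 1561*(-28729/152) = -44845969/152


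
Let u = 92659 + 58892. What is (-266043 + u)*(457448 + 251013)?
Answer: -81113116812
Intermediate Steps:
u = 151551
(-266043 + u)*(457448 + 251013) = (-266043 + 151551)*(457448 + 251013) = -114492*708461 = -81113116812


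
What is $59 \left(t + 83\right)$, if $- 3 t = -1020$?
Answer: $24957$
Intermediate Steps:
$t = 340$ ($t = \left(- \frac{1}{3}\right) \left(-1020\right) = 340$)
$59 \left(t + 83\right) = 59 \left(340 + 83\right) = 59 \cdot 423 = 24957$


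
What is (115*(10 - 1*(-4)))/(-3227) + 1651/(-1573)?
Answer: -86377/55781 ≈ -1.5485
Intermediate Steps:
(115*(10 - 1*(-4)))/(-3227) + 1651/(-1573) = (115*(10 + 4))*(-1/3227) + 1651*(-1/1573) = (115*14)*(-1/3227) - 127/121 = 1610*(-1/3227) - 127/121 = -230/461 - 127/121 = -86377/55781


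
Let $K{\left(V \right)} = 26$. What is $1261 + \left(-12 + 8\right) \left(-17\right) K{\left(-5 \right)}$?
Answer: $3029$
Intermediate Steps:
$1261 + \left(-12 + 8\right) \left(-17\right) K{\left(-5 \right)} = 1261 + \left(-12 + 8\right) \left(-17\right) 26 = 1261 + \left(-4\right) \left(-17\right) 26 = 1261 + 68 \cdot 26 = 1261 + 1768 = 3029$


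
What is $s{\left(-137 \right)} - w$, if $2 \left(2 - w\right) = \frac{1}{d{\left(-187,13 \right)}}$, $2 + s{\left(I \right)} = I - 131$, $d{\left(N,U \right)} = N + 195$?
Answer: $- \frac{4351}{16} \approx -271.94$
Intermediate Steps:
$d{\left(N,U \right)} = 195 + N$
$s{\left(I \right)} = -133 + I$ ($s{\left(I \right)} = -2 + \left(I - 131\right) = -2 + \left(-131 + I\right) = -133 + I$)
$w = \frac{31}{16}$ ($w = 2 - \frac{1}{2 \left(195 - 187\right)} = 2 - \frac{1}{2 \cdot 8} = 2 - \frac{1}{16} = \frac{31}{16} \approx 1.9375$)
$s{\left(-137 \right)} - w = \left(-133 - 137\right) - \frac{31}{16} = -270 - \frac{31}{16} = - \frac{4351}{16}$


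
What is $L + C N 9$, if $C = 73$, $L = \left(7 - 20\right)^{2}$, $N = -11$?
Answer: $-7058$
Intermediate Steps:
$L = 169$ ($L = \left(7 - 20\right)^{2} = \left(-13\right)^{2} = 169$)
$L + C N 9 = 169 + 73 \left(\left(-11\right) 9\right) = 169 + 73 \left(-99\right) = 169 - 7227 = -7058$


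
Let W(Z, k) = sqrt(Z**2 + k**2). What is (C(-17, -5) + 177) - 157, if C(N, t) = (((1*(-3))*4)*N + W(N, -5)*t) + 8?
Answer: 232 - 5*sqrt(314) ≈ 143.40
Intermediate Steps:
C(N, t) = 8 - 12*N + t*sqrt(25 + N**2) (C(N, t) = (((1*(-3))*4)*N + sqrt(N**2 + (-5)**2)*t) + 8 = ((-3*4)*N + sqrt(N**2 + 25)*t) + 8 = (-12*N + sqrt(25 + N**2)*t) + 8 = (-12*N + t*sqrt(25 + N**2)) + 8 = 8 - 12*N + t*sqrt(25 + N**2))
(C(-17, -5) + 177) - 157 = ((8 - 12*(-17) - 5*sqrt(25 + (-17)**2)) + 177) - 157 = ((8 + 204 - 5*sqrt(25 + 289)) + 177) - 157 = ((8 + 204 - 5*sqrt(314)) + 177) - 157 = ((212 - 5*sqrt(314)) + 177) - 157 = (389 - 5*sqrt(314)) - 157 = 232 - 5*sqrt(314)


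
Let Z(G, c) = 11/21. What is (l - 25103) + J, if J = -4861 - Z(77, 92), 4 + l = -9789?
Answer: -834908/21 ≈ -39758.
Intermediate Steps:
l = -9793 (l = -4 - 9789 = -9793)
Z(G, c) = 11/21 (Z(G, c) = 11*(1/21) = 11/21)
J = -102092/21 (J = -4861 - 1*11/21 = -4861 - 11/21 = -102092/21 ≈ -4861.5)
(l - 25103) + J = (-9793 - 25103) - 102092/21 = -34896 - 102092/21 = -834908/21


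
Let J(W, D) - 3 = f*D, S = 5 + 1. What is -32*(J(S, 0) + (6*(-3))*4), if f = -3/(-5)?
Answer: 2208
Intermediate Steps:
S = 6
f = ⅗ (f = -3*(-⅕) = ⅗ ≈ 0.60000)
J(W, D) = 3 + 3*D/5
-32*(J(S, 0) + (6*(-3))*4) = -32*((3 + (⅗)*0) + (6*(-3))*4) = -32*((3 + 0) - 18*4) = -32*(3 - 72) = -32*(-69) = 2208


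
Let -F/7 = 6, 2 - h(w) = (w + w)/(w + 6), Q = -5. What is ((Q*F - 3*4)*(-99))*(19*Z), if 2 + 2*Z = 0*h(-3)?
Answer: 372438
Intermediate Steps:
h(w) = 2 - 2*w/(6 + w) (h(w) = 2 - (w + w)/(w + 6) = 2 - 2*w/(6 + w))
F = -42 (F = -7*6 = -42)
Z = -1 (Z = -1 + (0*(12/(6 - 3)))/2 = -1 + (0*(12/3))/2 = -1 + (0*(12*(⅓)))/2 = -1 + (0*4)/2 = -1 + (½)*0 = -1 + 0 = -1)
((Q*F - 3*4)*(-99))*(19*Z) = ((-5*(-42) - 3*4)*(-99))*(19*(-1)) = ((210 - 12)*(-99))*(-19) = (198*(-99))*(-19) = -19602*(-19) = 372438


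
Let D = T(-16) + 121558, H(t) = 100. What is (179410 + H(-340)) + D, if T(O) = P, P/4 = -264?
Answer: 300012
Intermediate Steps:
P = -1056 (P = 4*(-264) = -1056)
T(O) = -1056
D = 120502 (D = -1056 + 121558 = 120502)
(179410 + H(-340)) + D = (179410 + 100) + 120502 = 179510 + 120502 = 300012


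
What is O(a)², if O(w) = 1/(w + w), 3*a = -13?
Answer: 9/676 ≈ 0.013314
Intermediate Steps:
a = -13/3 (a = (⅓)*(-13) = -13/3 ≈ -4.3333)
O(w) = 1/(2*w)
O(a)² = (1/(2*(-13/3)))² = ((½)*(-3/13))² = (-3/26)² = 9/676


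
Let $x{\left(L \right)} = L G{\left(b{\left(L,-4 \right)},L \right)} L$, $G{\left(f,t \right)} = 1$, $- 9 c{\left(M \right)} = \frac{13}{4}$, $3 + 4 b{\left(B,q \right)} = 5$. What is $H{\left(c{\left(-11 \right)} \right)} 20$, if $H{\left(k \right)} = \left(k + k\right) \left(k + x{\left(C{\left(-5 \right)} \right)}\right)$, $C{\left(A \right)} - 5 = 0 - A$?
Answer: $- \frac{233155}{162} \approx -1439.2$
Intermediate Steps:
$b{\left(B,q \right)} = \frac{1}{2}$ ($b{\left(B,q \right)} = - \frac{3}{4} + \frac{1}{4} \cdot 5 = - \frac{3}{4} + \frac{5}{4} = \frac{1}{2}$)
$c{\left(M \right)} = - \frac{13}{36}$ ($c{\left(M \right)} = - \frac{13 \cdot \frac{1}{4}}{9} = \left(- \frac{1}{9}\right) \frac{13}{4} = - \frac{13}{36}$)
$C{\left(A \right)} = 5 - A$ ($C{\left(A \right)} = 5 + \left(0 - A\right) = 5 - A$)
$x{\left(L \right)} = L^{2}$ ($x{\left(L \right)} = L 1 L = L L = L^{2}$)
$H{\left(k \right)} = 2 k \left(100 + k\right)$ ($H{\left(k \right)} = \left(k + k\right) \left(k + \left(5 - -5\right)^{2}\right) = 2 k \left(k + \left(5 + 5\right)^{2}\right) = 2 k \left(k + 10^{2}\right) = 2 k \left(k + 100\right) = 2 k \left(100 + k\right)$)
$H{\left(c{\left(-11 \right)} \right)} 20 = 2 \left(- \frac{13}{36}\right) \left(100 - \frac{13}{36}\right) 20 = 2 \left(- \frac{13}{36}\right) \frac{3587}{36} \cdot 20 = \left(- \frac{46631}{648}\right) 20 = - \frac{233155}{162}$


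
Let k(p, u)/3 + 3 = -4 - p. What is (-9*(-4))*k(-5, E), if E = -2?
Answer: -216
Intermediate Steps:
k(p, u) = -21 - 3*p (k(p, u) = -9 + 3*(-4 - p) = -9 + (-12 - 3*p) = -21 - 3*p)
(-9*(-4))*k(-5, E) = (-9*(-4))*(-21 - 3*(-5)) = 36*(-21 + 15) = 36*(-6) = -216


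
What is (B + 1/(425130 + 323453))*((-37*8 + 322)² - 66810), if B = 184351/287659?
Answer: -9126644921119128/215336637197 ≈ -42383.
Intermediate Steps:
B = 184351/287659 (B = 184351*(1/287659) = 184351/287659 ≈ 0.64087)
(B + 1/(425130 + 323453))*((-37*8 + 322)² - 66810) = (184351/287659 + 1/(425130 + 323453))*((-37*8 + 322)² - 66810) = (184351/287659 + 1/748583)*((-296 + 322)² - 66810) = (184351/287659 + 1/748583)*(26² - 66810) = 138002312292*(676 - 66810)/215336637197 = (138002312292/215336637197)*(-66134) = -9126644921119128/215336637197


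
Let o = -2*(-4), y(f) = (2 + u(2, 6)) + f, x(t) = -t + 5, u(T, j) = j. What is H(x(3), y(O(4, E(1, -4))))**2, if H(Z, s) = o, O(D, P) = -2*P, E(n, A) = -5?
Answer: 64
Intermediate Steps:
x(t) = 5 - t
y(f) = 8 + f (y(f) = (2 + 6) + f = 8 + f)
o = 8
H(Z, s) = 8
H(x(3), y(O(4, E(1, -4))))**2 = 8**2 = 64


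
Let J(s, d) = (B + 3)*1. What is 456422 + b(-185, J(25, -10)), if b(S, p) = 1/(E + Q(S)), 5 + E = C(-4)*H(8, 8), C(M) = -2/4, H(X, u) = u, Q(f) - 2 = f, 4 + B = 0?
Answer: 87633023/192 ≈ 4.5642e+5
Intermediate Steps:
B = -4 (B = -4 + 0 = -4)
Q(f) = 2 + f
C(M) = -½ (C(M) = -2*¼ = -½)
E = -9 (E = -5 - ½*8 = -5 - 4 = -9)
J(s, d) = -1 (J(s, d) = (-4 + 3)*1 = -1*1 = -1)
b(S, p) = 1/(-7 + S) (b(S, p) = 1/(-9 + (2 + S)) = 1/(-7 + S))
456422 + b(-185, J(25, -10)) = 456422 + 1/(-7 - 185) = 456422 + 1/(-192) = 456422 - 1/192 = 87633023/192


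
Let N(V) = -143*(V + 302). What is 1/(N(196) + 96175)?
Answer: 1/24961 ≈ 4.0062e-5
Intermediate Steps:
N(V) = -43186 - 143*V (N(V) = -143*(302 + V) = -43186 - 143*V)
1/(N(196) + 96175) = 1/((-43186 - 143*196) + 96175) = 1/((-43186 - 28028) + 96175) = 1/(-71214 + 96175) = 1/24961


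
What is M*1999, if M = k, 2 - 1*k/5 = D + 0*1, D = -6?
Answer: 79960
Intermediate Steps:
k = 40 (k = 10 - 5*(-6 + 0*1) = 10 - 5*(-6 + 0) = 10 - 5*(-6) = 10 + 30 = 40)
M = 40
M*1999 = 40*1999 = 79960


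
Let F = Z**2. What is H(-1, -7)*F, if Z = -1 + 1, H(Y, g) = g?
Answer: 0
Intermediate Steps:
Z = 0
F = 0 (F = 0**2 = 0)
H(-1, -7)*F = -7*0 = 0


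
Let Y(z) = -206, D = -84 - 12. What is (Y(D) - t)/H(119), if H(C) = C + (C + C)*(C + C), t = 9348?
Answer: -562/3339 ≈ -0.16831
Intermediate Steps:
D = -96
H(C) = C + 4*C² (H(C) = C + (2*C)*(2*C) = C + 4*C²)
(Y(D) - t)/H(119) = (-206 - 1*9348)/((119*(1 + 4*119))) = (-206 - 9348)/((119*(1 + 476))) = -9554/(119*477) = -9554/56763 = -9554*1/56763 = -562/3339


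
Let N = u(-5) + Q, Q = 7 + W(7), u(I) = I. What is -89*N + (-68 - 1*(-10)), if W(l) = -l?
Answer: 387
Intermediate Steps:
Q = 0 (Q = 7 - 1*7 = 7 - 7 = 0)
N = -5 (N = -5 + 0 = -5)
-89*N + (-68 - 1*(-10)) = -89*(-5) + (-68 - 1*(-10)) = 445 + (-68 + 10) = 445 - 58 = 387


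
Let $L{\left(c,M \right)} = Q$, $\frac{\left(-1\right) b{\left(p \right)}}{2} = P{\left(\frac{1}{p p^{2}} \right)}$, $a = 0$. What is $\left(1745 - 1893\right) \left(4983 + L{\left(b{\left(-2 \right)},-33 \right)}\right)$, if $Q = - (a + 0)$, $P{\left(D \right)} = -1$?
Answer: $-737484$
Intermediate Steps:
$b{\left(p \right)} = 2$ ($b{\left(p \right)} = \left(-2\right) \left(-1\right) = 2$)
$Q = 0$ ($Q = - (0 + 0) = \left(-1\right) 0 = 0$)
$L{\left(c,M \right)} = 0$
$\left(1745 - 1893\right) \left(4983 + L{\left(b{\left(-2 \right)},-33 \right)}\right) = \left(1745 - 1893\right) \left(4983 + 0\right) = \left(-148\right) 4983 = -737484$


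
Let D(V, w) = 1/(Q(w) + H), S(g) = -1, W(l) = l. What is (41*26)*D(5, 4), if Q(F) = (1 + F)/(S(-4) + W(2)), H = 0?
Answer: 1066/5 ≈ 213.20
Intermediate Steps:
Q(F) = 1 + F (Q(F) = (1 + F)/(-1 + 2) = (1 + F)/1 = (1 + F)*1 = 1 + F)
D(V, w) = 1/(1 + w) (D(V, w) = 1/((1 + w) + 0) = 1/(1 + w))
(41*26)*D(5, 4) = (41*26)/(1 + 4) = 1066/5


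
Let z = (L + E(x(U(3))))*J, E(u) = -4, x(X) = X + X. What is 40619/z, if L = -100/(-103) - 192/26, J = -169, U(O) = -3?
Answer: 4183757/181272 ≈ 23.080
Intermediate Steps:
x(X) = 2*X
L = -8588/1339 (L = -100*(-1/103) - 192*1/26 = 100/103 - 96/13 = -8588/1339 ≈ -6.4137)
z = 181272/103 (z = (-8588/1339 - 4)*(-169) = -13944/1339*(-169) = 181272/103 ≈ 1759.9)
40619/z = 40619/(181272/103) = 40619*(103/181272) = 4183757/181272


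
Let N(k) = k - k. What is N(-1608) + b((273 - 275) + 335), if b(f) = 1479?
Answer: 1479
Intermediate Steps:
N(k) = 0
N(-1608) + b((273 - 275) + 335) = 0 + 1479 = 1479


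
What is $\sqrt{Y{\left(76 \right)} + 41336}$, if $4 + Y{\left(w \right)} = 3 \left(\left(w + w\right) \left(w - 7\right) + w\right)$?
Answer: $8 \sqrt{1141} \approx 270.23$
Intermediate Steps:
$Y{\left(w \right)} = -4 + 3 w + 6 w \left(-7 + w\right)$ ($Y{\left(w \right)} = -4 + 3 \left(\left(w + w\right) \left(w - 7\right) + w\right) = -4 + 3 \left(2 w \left(-7 + w\right) + w\right) = -4 + 3 \left(w + 2 w \left(-7 + w\right)\right) = -4 + \left(3 w + 6 w \left(-7 + w\right)\right) = -4 + 3 w + 6 w \left(-7 + w\right)$)
$\sqrt{Y{\left(76 \right)} + 41336} = \sqrt{\left(-4 - 2964 + 6 \cdot 76^{2}\right) + 41336} = \sqrt{\left(-4 - 2964 + 6 \cdot 5776\right) + 41336} = \sqrt{\left(-4 - 2964 + 34656\right) + 41336} = \sqrt{31688 + 41336} = \sqrt{73024} = 8 \sqrt{1141}$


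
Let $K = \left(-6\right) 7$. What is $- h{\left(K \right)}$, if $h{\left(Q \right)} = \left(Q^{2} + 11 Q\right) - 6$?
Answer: $-1296$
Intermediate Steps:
$K = -42$
$h{\left(Q \right)} = -6 + Q^{2} + 11 Q$
$- h{\left(K \right)} = - (-6 + \left(-42\right)^{2} + 11 \left(-42\right)) = - (-6 + 1764 - 462) = \left(-1\right) 1296 = -1296$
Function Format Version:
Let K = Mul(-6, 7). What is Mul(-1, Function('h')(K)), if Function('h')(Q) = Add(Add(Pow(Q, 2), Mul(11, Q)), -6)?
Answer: -1296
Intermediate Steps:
K = -42
Function('h')(Q) = Add(-6, Pow(Q, 2), Mul(11, Q))
Mul(-1, Function('h')(K)) = Mul(-1, Add(-6, Pow(-42, 2), Mul(11, -42))) = Mul(-1, Add(-6, 1764, -462)) = Mul(-1, 1296) = -1296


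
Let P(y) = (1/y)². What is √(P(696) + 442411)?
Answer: √214310966977/696 ≈ 665.14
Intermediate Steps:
P(y) = y⁻²
√(P(696) + 442411) = √(696⁻² + 442411) = √(1/484416 + 442411) = √(214310966977/484416) = √214310966977/696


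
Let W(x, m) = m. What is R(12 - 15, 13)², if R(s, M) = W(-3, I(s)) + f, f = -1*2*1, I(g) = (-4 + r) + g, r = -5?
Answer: 196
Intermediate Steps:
I(g) = -9 + g (I(g) = (-4 - 5) + g = -9 + g)
f = -2 (f = -2*1 = -2)
R(s, M) = -11 + s (R(s, M) = (-9 + s) - 2 = -11 + s)
R(12 - 15, 13)² = (-11 + (12 - 15))² = (-11 - 3)² = (-14)² = 196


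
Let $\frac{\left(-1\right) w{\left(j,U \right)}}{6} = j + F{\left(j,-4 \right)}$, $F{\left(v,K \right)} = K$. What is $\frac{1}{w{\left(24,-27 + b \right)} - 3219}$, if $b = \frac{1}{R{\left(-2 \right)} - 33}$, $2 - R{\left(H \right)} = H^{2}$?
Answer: $- \frac{1}{3339} \approx -0.00029949$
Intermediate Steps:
$R{\left(H \right)} = 2 - H^{2}$
$b = - \frac{1}{35}$ ($b = \frac{1}{\left(2 - \left(-2\right)^{2}\right) - 33} = \frac{1}{\left(2 - 4\right) - 33} = \frac{1}{-2 - 33} = \frac{1}{-35} = - \frac{1}{35} \approx -0.028571$)
$w{\left(j,U \right)} = 24 - 6 j$ ($w{\left(j,U \right)} = - 6 \left(j - 4\right) = - 6 \left(-4 + j\right) = 24 - 6 j$)
$\frac{1}{w{\left(24,-27 + b \right)} - 3219} = \frac{1}{\left(24 - 144\right) - 3219} = \frac{1}{-120 - 3219} = \frac{1}{-3339} = - \frac{1}{3339}$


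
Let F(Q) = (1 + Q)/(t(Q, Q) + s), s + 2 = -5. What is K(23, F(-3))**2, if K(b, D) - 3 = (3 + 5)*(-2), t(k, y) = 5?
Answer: 169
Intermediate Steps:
s = -7 (s = -2 - 5 = -7)
F(Q) = -1/2 - Q/2 (F(Q) = (1 + Q)/(5 - 7) = (1 + Q)/(-2) = (1 + Q)*(-1/2) = -1/2 - Q/2)
K(b, D) = -13 (K(b, D) = 3 + (3 + 5)*(-2) = 3 + 8*(-2) = 3 - 16 = -13)
K(23, F(-3))**2 = (-13)**2 = 169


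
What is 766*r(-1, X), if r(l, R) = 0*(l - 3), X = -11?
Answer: 0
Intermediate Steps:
r(l, R) = 0 (r(l, R) = 0*(-3 + l) = 0)
766*r(-1, X) = 766*0 = 0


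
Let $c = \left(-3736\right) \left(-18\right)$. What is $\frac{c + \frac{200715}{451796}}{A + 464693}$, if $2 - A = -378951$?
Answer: $\frac{30382578123}{381155888216} \approx 0.079712$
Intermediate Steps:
$A = 378953$ ($A = 2 - -378951 = 2 + 378951 = 378953$)
$c = 67248$
$\frac{c + \frac{200715}{451796}}{A + 464693} = \frac{67248 + \frac{200715}{451796}}{378953 + 464693} = \frac{67248 + 200715 \cdot \frac{1}{451796}}{843646} = \left(67248 + \frac{200715}{451796}\right) \frac{1}{843646} = \frac{30382578123}{451796} \cdot \frac{1}{843646} = \frac{30382578123}{381155888216}$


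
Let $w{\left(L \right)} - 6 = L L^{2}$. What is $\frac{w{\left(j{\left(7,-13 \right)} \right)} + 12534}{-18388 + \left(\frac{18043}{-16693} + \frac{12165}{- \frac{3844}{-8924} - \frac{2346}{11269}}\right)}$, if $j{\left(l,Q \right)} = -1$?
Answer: $\frac{1171231213351241}{3387749660973514} \approx 0.34573$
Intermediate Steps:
$w{\left(L \right)} = 6 + L^{3}$ ($w{\left(L \right)} = 6 + L L^{2} = 6 + L^{3}$)
$\frac{w{\left(j{\left(7,-13 \right)} \right)} + 12534}{-18388 + \left(\frac{18043}{-16693} + \frac{12165}{- \frac{3844}{-8924} - \frac{2346}{11269}}\right)} = \frac{\left(6 + \left(-1\right)^{3}\right) + 12534}{-18388 + \left(\frac{18043}{-16693} + \frac{12165}{- \frac{3844}{-8924} - \frac{2346}{11269}}\right)} = \frac{\left(6 - 1\right) + 12534}{-18388 + \left(18043 \left(- \frac{1}{16693}\right) + \frac{12165}{\left(-3844\right) \left(- \frac{1}{8924}\right) - \frac{2346}{11269}}\right)} = \frac{5 + 12534}{-18388 - \left(\frac{18043}{16693} - \frac{12165}{\frac{961}{2231} - \frac{2346}{11269}}\right)} = \frac{12539}{-18388 - \left(\frac{18043}{16693} - \frac{12165}{\frac{5595583}{25141139}}\right)} = \frac{12539}{-18388 + \left(- \frac{18043}{16693} + 12165 \cdot \frac{25141139}{5595583}\right)} = \frac{12539}{-18388 + \left(- \frac{18043}{16693} + \frac{305841955935}{5595583}\right)} = \frac{12539}{-18388 + \frac{5105318809318886}{93407067019}} = \frac{12539}{\frac{3387749660973514}{93407067019}} = 12539 \cdot \frac{93407067019}{3387749660973514} = \frac{1171231213351241}{3387749660973514}$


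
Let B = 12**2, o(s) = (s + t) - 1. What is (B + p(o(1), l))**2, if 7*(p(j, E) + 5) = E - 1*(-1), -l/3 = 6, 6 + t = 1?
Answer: 913936/49 ≈ 18652.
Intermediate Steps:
t = -5 (t = -6 + 1 = -5)
l = -18 (l = -3*6 = -18)
o(s) = -6 + s (o(s) = (s - 5) - 1 = (-5 + s) - 1 = -6 + s)
p(j, E) = -34/7 + E/7 (p(j, E) = -5 + (E - 1*(-1))/7 = -5 + (E + 1)/7 = -5 + (1 + E)/7 = -5 + (1/7 + E/7) = -34/7 + E/7)
B = 144
(B + p(o(1), l))**2 = (144 + (-34/7 + (1/7)*(-18)))**2 = (144 + (-34/7 - 18/7))**2 = (144 - 52/7)**2 = (956/7)**2 = 913936/49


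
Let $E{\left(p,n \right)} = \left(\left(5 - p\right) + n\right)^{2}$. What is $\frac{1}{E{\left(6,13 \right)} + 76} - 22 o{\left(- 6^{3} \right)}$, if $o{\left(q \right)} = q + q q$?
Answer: $- \frac{224769599}{220} \approx -1.0217 \cdot 10^{6}$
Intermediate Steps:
$E{\left(p,n \right)} = \left(5 + n - p\right)^{2}$
$o{\left(q \right)} = q + q^{2}$
$\frac{1}{E{\left(6,13 \right)} + 76} - 22 o{\left(- 6^{3} \right)} = \frac{1}{\left(5 + 13 - 6\right)^{2} + 76} - 22 - 6^{3} \left(1 - 6^{3}\right) = \frac{1}{\left(5 + 13 - 6\right)^{2} + 76} - 22 \left(-1\right) 216 \left(1 - 216\right) = \frac{1}{12^{2} + 76} - 22 \left(- 216 \left(1 - 216\right)\right) = \frac{1}{144 + 76} - 22 \left(\left(-216\right) \left(-215\right)\right) = \frac{1}{220} - 1021680 = - \frac{224769599}{220}$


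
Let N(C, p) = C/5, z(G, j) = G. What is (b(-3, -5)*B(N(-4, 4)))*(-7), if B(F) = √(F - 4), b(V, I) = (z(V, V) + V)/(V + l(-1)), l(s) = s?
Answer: -21*I*√30/5 ≈ -23.004*I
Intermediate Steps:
b(V, I) = 2*V/(-1 + V) (b(V, I) = (V + V)/(V - 1) = (2*V)/(-1 + V) = 2*V/(-1 + V))
N(C, p) = C/5 (N(C, p) = C*(⅕) = C/5)
B(F) = √(-4 + F)
(b(-3, -5)*B(N(-4, 4)))*(-7) = ((2*(-3)/(-1 - 3))*√(-4 + (⅕)*(-4)))*(-7) = ((2*(-3)/(-4))*√(-4 - ⅘))*(-7) = ((2*(-3)*(-¼))*√(-24/5))*(-7) = (3*(2*I*√30/5)/2)*(-7) = (3*I*√30/5)*(-7) = -21*I*√30/5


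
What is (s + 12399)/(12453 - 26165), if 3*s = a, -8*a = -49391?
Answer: -346967/329088 ≈ -1.0543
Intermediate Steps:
a = 49391/8 (a = -⅛*(-49391) = 49391/8 ≈ 6173.9)
s = 49391/24 (s = (⅓)*(49391/8) = 49391/24 ≈ 2058.0)
(s + 12399)/(12453 - 26165) = (49391/24 + 12399)/(12453 - 26165) = (346967/24)/(-13712) = (346967/24)*(-1/13712) = -346967/329088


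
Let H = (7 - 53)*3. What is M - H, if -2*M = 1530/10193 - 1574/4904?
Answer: 6902403467/49986472 ≈ 138.09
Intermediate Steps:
M = 4270331/49986472 (M = -(1530/10193 - 1574/4904)/2 = -(1530*(1/10193) - 1574*1/4904)/2 = -(1530/10193 - 787/2452)/2 = -½*(-4270331/24993236) = 4270331/49986472 ≈ 0.085430)
H = -138 (H = -46*3 = -138)
M - H = 4270331/49986472 - 1*(-138) = 4270331/49986472 + 138 = 6902403467/49986472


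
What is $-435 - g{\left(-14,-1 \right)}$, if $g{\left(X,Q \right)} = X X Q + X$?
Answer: $-225$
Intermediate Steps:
$g{\left(X,Q \right)} = X + Q X^{2}$ ($g{\left(X,Q \right)} = X^{2} Q + X = Q X^{2} + X = X + Q X^{2}$)
$-435 - g{\left(-14,-1 \right)} = -435 - - 14 \left(1 - -14\right) = -435 - - 14 \left(1 + 14\right) = -435 - \left(-14\right) 15 = -435 - -210 = -435 + 210 = -225$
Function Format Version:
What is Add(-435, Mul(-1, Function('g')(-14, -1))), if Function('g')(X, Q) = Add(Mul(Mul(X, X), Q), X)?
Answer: -225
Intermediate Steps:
Function('g')(X, Q) = Add(X, Mul(Q, Pow(X, 2))) (Function('g')(X, Q) = Add(Mul(Pow(X, 2), Q), X) = Add(Mul(Q, Pow(X, 2)), X) = Add(X, Mul(Q, Pow(X, 2))))
Add(-435, Mul(-1, Function('g')(-14, -1))) = Add(-435, Mul(-1, Mul(-14, Add(1, Mul(-1, -14))))) = Add(-435, Mul(-1, Mul(-14, Add(1, 14)))) = Add(-435, Mul(-1, Mul(-14, 15))) = Add(-435, Mul(-1, -210)) = Add(-435, 210) = -225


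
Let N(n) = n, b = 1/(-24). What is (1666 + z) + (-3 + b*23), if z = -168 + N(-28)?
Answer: 35185/24 ≈ 1466.0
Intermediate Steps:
b = -1/24 ≈ -0.041667
z = -196 (z = -168 - 28 = -196)
(1666 + z) + (-3 + b*23) = (1666 - 196) + (-3 - 1/24*23) = 1470 + (-3 - 23/24) = 1470 - 95/24 = 35185/24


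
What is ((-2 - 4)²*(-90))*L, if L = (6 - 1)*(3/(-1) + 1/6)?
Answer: 45900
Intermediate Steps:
L = -85/6 (L = 5*(3*(-1) + 1*(⅙)) = 5*(-3 + ⅙) = 5*(-17/6) = -85/6 ≈ -14.167)
((-2 - 4)²*(-90))*L = ((-2 - 4)²*(-90))*(-85/6) = ((-6)²*(-90))*(-85/6) = (36*(-90))*(-85/6) = -3240*(-85/6) = 45900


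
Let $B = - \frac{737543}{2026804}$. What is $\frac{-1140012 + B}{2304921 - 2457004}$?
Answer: $\frac{2310581619191}{308242432732} \approx 7.496$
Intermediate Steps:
$B = - \frac{737543}{2026804}$ ($B = \left(-737543\right) \frac{1}{2026804} = - \frac{737543}{2026804} \approx -0.36389$)
$\frac{-1140012 + B}{2304921 - 2457004} = \frac{-1140012 - \frac{737543}{2026804}}{2304921 - 2457004} = - \frac{2310581619191}{2026804 \left(-152083\right)} = \left(- \frac{2310581619191}{2026804}\right) \left(- \frac{1}{152083}\right) = \frac{2310581619191}{308242432732}$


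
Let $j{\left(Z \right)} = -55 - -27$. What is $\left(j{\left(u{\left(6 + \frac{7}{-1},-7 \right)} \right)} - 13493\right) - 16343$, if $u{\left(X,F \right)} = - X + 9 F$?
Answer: $-29864$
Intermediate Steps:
$j{\left(Z \right)} = -28$ ($j{\left(Z \right)} = -55 + 27 = -28$)
$\left(j{\left(u{\left(6 + \frac{7}{-1},-7 \right)} \right)} - 13493\right) - 16343 = \left(-28 - 13493\right) - 16343 = -13521 - 16343 = -29864$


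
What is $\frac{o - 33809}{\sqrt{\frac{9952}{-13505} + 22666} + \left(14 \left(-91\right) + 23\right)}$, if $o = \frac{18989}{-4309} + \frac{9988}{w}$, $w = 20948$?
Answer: $\frac{92742536934594765}{3381565296286069} + \frac{763030457317 \sqrt{4133804574890}}{470037576183763591} \approx 30.726$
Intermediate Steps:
$o = - \frac{88685820}{22566233}$ ($o = \frac{18989}{-4309} + \frac{9988}{20948} = 18989 \left(- \frac{1}{4309}\right) + 9988 \cdot \frac{1}{20948} = - \frac{18989}{4309} + \frac{2497}{5237} = - \frac{88685820}{22566233} \approx -3.93$)
$\frac{o - 33809}{\sqrt{\frac{9952}{-13505} + 22666} + \left(14 \left(-91\right) + 23\right)} = \frac{- \frac{88685820}{22566233} - 33809}{\sqrt{\frac{9952}{-13505} + 22666} + \left(14 \left(-91\right) + 23\right)} = - \frac{763030457317}{22566233 \left(\sqrt{9952 \left(- \frac{1}{13505}\right) + 22666} + \left(-1274 + 23\right)\right)} = - \frac{763030457317}{22566233 \left(\sqrt{- \frac{9952}{13505} + 22666} - 1251\right)} = - \frac{763030457317}{22566233 \left(\sqrt{\frac{306094378}{13505}} - 1251\right)} = - \frac{763030457317}{22566233 \left(\frac{\sqrt{4133804574890}}{13505} - 1251\right)} = - \frac{763030457317}{22566233 \left(-1251 + \frac{\sqrt{4133804574890}}{13505}\right)}$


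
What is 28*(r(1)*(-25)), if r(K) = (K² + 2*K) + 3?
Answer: -4200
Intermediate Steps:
r(K) = 3 + K² + 2*K
28*(r(1)*(-25)) = 28*((3 + 1² + 2*1)*(-25)) = 28*((3 + 1 + 2)*(-25)) = 28*(6*(-25)) = 28*(-150) = -4200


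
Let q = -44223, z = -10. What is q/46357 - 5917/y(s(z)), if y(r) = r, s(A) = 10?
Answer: -274736599/463570 ≈ -592.65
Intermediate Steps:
q/46357 - 5917/y(s(z)) = -44223/46357 - 5917/10 = -274736599/463570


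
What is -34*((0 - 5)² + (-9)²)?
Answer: -3604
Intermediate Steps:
-34*((0 - 5)² + (-9)²) = -34*((-5)² + 81) = -34*(25 + 81) = -34*106 = -3604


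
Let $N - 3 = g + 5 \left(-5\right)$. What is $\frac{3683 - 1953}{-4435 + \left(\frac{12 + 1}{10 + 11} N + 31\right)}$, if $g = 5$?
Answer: $- \frac{7266}{18541} \approx -0.39189$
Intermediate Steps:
$N = -17$ ($N = 3 + \left(5 + 5 \left(-5\right)\right) = 3 + \left(5 - 25\right) = 3 - 20 = -17$)
$\frac{3683 - 1953}{-4435 + \left(\frac{12 + 1}{10 + 11} N + 31\right)} = \frac{3683 - 1953}{-4435 + \left(\frac{12 + 1}{10 + 11} \left(-17\right) + 31\right)} = \frac{1730}{-4435 + \left(\frac{13}{21} \left(-17\right) + 31\right)} = \frac{1730}{-4435 + \left(- \frac{221}{21} + 31\right)} = \frac{1730}{-4435 + \frac{430}{21}} = \frac{1730}{- \frac{92705}{21}} = 1730 \left(- \frac{21}{92705}\right) = - \frac{7266}{18541}$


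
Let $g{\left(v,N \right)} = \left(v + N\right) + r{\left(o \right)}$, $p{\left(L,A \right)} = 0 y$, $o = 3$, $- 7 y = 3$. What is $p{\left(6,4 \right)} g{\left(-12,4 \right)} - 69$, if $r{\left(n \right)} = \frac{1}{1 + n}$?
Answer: $-69$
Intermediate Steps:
$y = - \frac{3}{7}$ ($y = \left(- \frac{1}{7}\right) 3 = - \frac{3}{7} \approx -0.42857$)
$p{\left(L,A \right)} = 0$ ($p{\left(L,A \right)} = 0 \left(- \frac{3}{7}\right) = 0$)
$g{\left(v,N \right)} = \frac{1}{4} + N + v$ ($g{\left(v,N \right)} = \left(v + N\right) + \frac{1}{1 + 3} = \left(N + v\right) + \frac{1}{4} = \frac{1}{4} + N + v$)
$p{\left(6,4 \right)} g{\left(-12,4 \right)} - 69 = 0 \left(\frac{1}{4} + 4 - 12\right) - 69 = 0 \left(- \frac{31}{4}\right) - 69 = 0 - 69 = -69$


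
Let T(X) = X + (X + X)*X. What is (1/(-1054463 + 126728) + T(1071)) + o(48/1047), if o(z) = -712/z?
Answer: 4229771160073/1855470 ≈ 2.2796e+6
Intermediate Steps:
T(X) = X + 2*X² (T(X) = X + (2*X)*X = X + 2*X²)
(1/(-1054463 + 126728) + T(1071)) + o(48/1047) = (1/(-1054463 + 126728) + 1071*(1 + 2*1071)) - 712/(48/1047) = (1/(-927735) + 1071*(1 + 2142)) - 712/(48*(1/1047)) = (-1/927735 + 1071*2143) - 712/16/349 = (-1/927735 + 2295153) - 712*349/16 = 2129293768454/927735 - 31061/2 = 4229771160073/1855470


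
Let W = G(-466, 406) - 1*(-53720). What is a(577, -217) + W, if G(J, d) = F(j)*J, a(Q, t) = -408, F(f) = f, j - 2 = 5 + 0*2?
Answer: 50050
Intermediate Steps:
j = 7 (j = 2 + (5 + 0*2) = 2 + (5 + 0) = 2 + 5 = 7)
G(J, d) = 7*J
W = 50458 (W = 7*(-466) - 1*(-53720) = -3262 + 53720 = 50458)
a(577, -217) + W = -408 + 50458 = 50050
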